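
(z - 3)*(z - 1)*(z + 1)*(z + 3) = z^4 - 10*z^2 + 9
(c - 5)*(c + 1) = c^2 - 4*c - 5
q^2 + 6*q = q*(q + 6)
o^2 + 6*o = o*(o + 6)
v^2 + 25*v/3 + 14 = (v + 7/3)*(v + 6)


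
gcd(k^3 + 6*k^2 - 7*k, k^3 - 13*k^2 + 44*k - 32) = k - 1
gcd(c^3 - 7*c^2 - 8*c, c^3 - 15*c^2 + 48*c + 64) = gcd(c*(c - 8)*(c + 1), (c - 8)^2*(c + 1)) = c^2 - 7*c - 8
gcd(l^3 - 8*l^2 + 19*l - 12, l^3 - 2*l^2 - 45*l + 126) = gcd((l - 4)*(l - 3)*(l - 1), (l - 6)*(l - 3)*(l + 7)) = l - 3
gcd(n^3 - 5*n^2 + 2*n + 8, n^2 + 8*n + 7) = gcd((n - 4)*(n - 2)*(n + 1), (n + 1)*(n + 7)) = n + 1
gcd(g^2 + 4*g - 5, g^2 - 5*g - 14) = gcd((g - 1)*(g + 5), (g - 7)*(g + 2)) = 1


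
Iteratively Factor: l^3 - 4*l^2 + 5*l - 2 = (l - 1)*(l^2 - 3*l + 2) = (l - 2)*(l - 1)*(l - 1)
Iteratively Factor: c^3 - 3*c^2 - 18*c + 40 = (c - 5)*(c^2 + 2*c - 8) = (c - 5)*(c - 2)*(c + 4)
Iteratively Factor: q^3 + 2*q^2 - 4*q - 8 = (q + 2)*(q^2 - 4) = (q - 2)*(q + 2)*(q + 2)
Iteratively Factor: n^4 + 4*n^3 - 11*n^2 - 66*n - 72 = (n + 3)*(n^3 + n^2 - 14*n - 24) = (n + 2)*(n + 3)*(n^2 - n - 12) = (n - 4)*(n + 2)*(n + 3)*(n + 3)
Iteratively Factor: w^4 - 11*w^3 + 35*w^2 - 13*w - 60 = (w + 1)*(w^3 - 12*w^2 + 47*w - 60) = (w - 3)*(w + 1)*(w^2 - 9*w + 20) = (w - 4)*(w - 3)*(w + 1)*(w - 5)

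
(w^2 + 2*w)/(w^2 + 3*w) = (w + 2)/(w + 3)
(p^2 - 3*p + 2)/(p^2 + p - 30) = (p^2 - 3*p + 2)/(p^2 + p - 30)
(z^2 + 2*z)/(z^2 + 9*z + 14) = z/(z + 7)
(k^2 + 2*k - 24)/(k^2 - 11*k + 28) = (k + 6)/(k - 7)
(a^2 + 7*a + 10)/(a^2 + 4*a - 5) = (a + 2)/(a - 1)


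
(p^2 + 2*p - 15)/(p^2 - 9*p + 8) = (p^2 + 2*p - 15)/(p^2 - 9*p + 8)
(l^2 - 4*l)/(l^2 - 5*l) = (l - 4)/(l - 5)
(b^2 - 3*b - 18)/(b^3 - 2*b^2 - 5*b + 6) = (b^2 - 3*b - 18)/(b^3 - 2*b^2 - 5*b + 6)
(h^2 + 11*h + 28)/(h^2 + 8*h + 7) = (h + 4)/(h + 1)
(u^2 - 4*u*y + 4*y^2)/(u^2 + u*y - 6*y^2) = (u - 2*y)/(u + 3*y)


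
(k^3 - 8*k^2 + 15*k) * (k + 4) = k^4 - 4*k^3 - 17*k^2 + 60*k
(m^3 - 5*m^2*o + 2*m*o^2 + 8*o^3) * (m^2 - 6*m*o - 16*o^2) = m^5 - 11*m^4*o + 16*m^3*o^2 + 76*m^2*o^3 - 80*m*o^4 - 128*o^5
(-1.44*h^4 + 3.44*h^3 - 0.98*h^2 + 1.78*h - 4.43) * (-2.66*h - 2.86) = 3.8304*h^5 - 5.032*h^4 - 7.2316*h^3 - 1.932*h^2 + 6.693*h + 12.6698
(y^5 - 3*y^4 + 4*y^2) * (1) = y^5 - 3*y^4 + 4*y^2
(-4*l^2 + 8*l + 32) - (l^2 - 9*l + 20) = -5*l^2 + 17*l + 12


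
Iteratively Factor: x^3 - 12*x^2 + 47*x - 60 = (x - 4)*(x^2 - 8*x + 15) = (x - 5)*(x - 4)*(x - 3)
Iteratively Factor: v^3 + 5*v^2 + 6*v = (v + 2)*(v^2 + 3*v) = (v + 2)*(v + 3)*(v)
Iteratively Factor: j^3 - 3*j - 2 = (j - 2)*(j^2 + 2*j + 1) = (j - 2)*(j + 1)*(j + 1)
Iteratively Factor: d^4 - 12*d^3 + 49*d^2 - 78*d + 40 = (d - 4)*(d^3 - 8*d^2 + 17*d - 10) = (d - 5)*(d - 4)*(d^2 - 3*d + 2) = (d - 5)*(d - 4)*(d - 1)*(d - 2)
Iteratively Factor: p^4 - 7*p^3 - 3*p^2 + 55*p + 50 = (p - 5)*(p^3 - 2*p^2 - 13*p - 10) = (p - 5)^2*(p^2 + 3*p + 2) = (p - 5)^2*(p + 2)*(p + 1)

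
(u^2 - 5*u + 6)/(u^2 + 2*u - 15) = (u - 2)/(u + 5)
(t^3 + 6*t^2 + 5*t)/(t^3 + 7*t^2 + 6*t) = (t + 5)/(t + 6)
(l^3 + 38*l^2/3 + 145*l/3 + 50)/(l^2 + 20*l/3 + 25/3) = l + 6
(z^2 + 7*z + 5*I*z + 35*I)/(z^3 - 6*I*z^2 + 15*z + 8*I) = (z^2 + z*(7 + 5*I) + 35*I)/(z^3 - 6*I*z^2 + 15*z + 8*I)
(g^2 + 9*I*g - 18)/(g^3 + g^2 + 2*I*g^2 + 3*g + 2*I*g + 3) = (g + 6*I)/(g^2 + g*(1 - I) - I)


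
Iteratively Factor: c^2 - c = (c)*(c - 1)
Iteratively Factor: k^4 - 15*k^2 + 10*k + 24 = (k - 3)*(k^3 + 3*k^2 - 6*k - 8) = (k - 3)*(k + 1)*(k^2 + 2*k - 8) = (k - 3)*(k - 2)*(k + 1)*(k + 4)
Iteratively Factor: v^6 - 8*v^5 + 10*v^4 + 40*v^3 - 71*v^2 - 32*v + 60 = (v - 5)*(v^5 - 3*v^4 - 5*v^3 + 15*v^2 + 4*v - 12) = (v - 5)*(v - 1)*(v^4 - 2*v^3 - 7*v^2 + 8*v + 12) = (v - 5)*(v - 3)*(v - 1)*(v^3 + v^2 - 4*v - 4) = (v - 5)*(v - 3)*(v - 2)*(v - 1)*(v^2 + 3*v + 2) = (v - 5)*(v - 3)*(v - 2)*(v - 1)*(v + 2)*(v + 1)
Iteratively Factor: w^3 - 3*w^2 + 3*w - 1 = (w - 1)*(w^2 - 2*w + 1) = (w - 1)^2*(w - 1)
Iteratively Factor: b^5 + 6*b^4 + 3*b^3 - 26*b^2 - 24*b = (b)*(b^4 + 6*b^3 + 3*b^2 - 26*b - 24) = b*(b + 3)*(b^3 + 3*b^2 - 6*b - 8) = b*(b + 1)*(b + 3)*(b^2 + 2*b - 8) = b*(b + 1)*(b + 3)*(b + 4)*(b - 2)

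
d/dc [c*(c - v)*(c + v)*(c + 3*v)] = 4*c^3 + 9*c^2*v - 2*c*v^2 - 3*v^3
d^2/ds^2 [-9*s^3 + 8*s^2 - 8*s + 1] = 16 - 54*s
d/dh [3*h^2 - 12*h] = 6*h - 12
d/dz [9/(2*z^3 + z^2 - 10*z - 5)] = 18*(-3*z^2 - z + 5)/(2*z^3 + z^2 - 10*z - 5)^2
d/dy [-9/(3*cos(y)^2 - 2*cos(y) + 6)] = 18*(1 - 3*cos(y))*sin(y)/(3*cos(y)^2 - 2*cos(y) + 6)^2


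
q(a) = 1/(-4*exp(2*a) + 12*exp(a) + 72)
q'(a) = (8*exp(2*a) - 12*exp(a))/(-4*exp(2*a) + 12*exp(a) + 72)^2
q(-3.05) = 0.01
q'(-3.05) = -0.00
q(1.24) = 0.02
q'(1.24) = 0.01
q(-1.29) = 0.01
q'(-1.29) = -0.00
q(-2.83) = 0.01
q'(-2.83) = -0.00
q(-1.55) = 0.01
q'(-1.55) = -0.00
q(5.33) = -0.00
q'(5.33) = 0.00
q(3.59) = -0.00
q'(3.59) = 0.00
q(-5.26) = 0.01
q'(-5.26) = -0.00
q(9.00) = 0.00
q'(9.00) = 0.00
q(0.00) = 0.01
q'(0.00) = 0.00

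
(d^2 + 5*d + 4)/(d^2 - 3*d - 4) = (d + 4)/(d - 4)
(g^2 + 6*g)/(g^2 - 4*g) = (g + 6)/(g - 4)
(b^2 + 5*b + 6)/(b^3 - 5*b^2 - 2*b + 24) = (b + 3)/(b^2 - 7*b + 12)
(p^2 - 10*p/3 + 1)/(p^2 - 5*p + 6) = (p - 1/3)/(p - 2)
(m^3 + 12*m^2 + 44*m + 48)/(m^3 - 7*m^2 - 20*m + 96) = (m^2 + 8*m + 12)/(m^2 - 11*m + 24)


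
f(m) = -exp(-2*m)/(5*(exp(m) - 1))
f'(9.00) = 0.00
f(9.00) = 0.00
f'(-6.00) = -65182.60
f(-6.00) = 32631.84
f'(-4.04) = -1303.05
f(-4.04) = 657.42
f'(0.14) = 9.71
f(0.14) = -1.01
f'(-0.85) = -2.40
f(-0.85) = 1.91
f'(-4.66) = -4484.72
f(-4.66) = 2253.13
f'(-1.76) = -14.63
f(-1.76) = 8.16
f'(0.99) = 0.06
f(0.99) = -0.02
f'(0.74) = 0.16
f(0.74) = -0.04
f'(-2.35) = -46.05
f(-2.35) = 24.31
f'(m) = 2*exp(-2*m)/(5*(exp(m) - 1)) + exp(-m)/(5*(exp(m) - 1)^2) = (3*exp(m) - 2)*exp(-2*m)/(5*(1 - exp(m))^2)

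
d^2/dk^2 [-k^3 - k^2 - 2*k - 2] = -6*k - 2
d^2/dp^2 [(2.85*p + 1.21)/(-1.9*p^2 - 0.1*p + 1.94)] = (-(2.85*p + 1.21)*(3.8*p + 0.1)*(7.6*p + 0.2) + (32.49*p + 5.168)*(1.9*p^2 + 0.1*p - 1.94))/(1.9*p^2 + 0.1*p - 1.94)^3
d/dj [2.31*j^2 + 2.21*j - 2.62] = 4.62*j + 2.21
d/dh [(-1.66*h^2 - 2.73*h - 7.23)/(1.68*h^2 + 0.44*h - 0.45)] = (3.856*h^2 + 25.7868*h + 4.4097)/(2.8224*h^4 + 1.4784*h^3 - 1.3184*h^2 - 0.396*h + 0.2025)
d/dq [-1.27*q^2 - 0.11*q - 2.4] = -2.54*q - 0.11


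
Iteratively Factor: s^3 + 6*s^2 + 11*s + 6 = (s + 1)*(s^2 + 5*s + 6) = (s + 1)*(s + 3)*(s + 2)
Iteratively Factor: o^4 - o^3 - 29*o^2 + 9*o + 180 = (o - 3)*(o^3 + 2*o^2 - 23*o - 60) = (o - 3)*(o + 4)*(o^2 - 2*o - 15) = (o - 5)*(o - 3)*(o + 4)*(o + 3)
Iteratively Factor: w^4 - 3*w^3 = (w)*(w^3 - 3*w^2) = w^2*(w^2 - 3*w) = w^3*(w - 3)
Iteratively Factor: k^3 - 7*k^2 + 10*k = (k)*(k^2 - 7*k + 10) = k*(k - 5)*(k - 2)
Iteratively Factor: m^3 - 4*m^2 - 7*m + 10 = (m + 2)*(m^2 - 6*m + 5) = (m - 5)*(m + 2)*(m - 1)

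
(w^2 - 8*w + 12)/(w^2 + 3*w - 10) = (w - 6)/(w + 5)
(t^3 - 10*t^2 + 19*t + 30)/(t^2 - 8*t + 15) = (t^2 - 5*t - 6)/(t - 3)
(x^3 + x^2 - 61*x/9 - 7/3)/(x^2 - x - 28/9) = (3*x^2 + 10*x + 3)/(3*x + 4)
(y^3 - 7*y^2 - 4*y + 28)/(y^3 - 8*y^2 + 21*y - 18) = (y^2 - 5*y - 14)/(y^2 - 6*y + 9)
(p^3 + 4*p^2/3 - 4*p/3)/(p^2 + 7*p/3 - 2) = p*(p + 2)/(p + 3)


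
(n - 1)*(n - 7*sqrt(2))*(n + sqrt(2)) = n^3 - 6*sqrt(2)*n^2 - n^2 - 14*n + 6*sqrt(2)*n + 14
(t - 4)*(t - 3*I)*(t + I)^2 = t^4 - 4*t^3 - I*t^3 + 5*t^2 + 4*I*t^2 - 20*t + 3*I*t - 12*I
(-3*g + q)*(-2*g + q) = 6*g^2 - 5*g*q + q^2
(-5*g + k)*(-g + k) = 5*g^2 - 6*g*k + k^2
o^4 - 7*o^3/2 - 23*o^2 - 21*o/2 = o*(o - 7)*(o + 1/2)*(o + 3)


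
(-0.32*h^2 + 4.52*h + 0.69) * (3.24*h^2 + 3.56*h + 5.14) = -1.0368*h^4 + 13.5056*h^3 + 16.682*h^2 + 25.6892*h + 3.5466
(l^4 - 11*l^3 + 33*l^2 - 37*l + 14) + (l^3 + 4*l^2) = l^4 - 10*l^3 + 37*l^2 - 37*l + 14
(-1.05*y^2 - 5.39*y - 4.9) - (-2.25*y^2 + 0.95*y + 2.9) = 1.2*y^2 - 6.34*y - 7.8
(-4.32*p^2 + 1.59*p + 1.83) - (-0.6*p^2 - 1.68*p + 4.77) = -3.72*p^2 + 3.27*p - 2.94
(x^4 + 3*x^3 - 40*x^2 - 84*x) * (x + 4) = x^5 + 7*x^4 - 28*x^3 - 244*x^2 - 336*x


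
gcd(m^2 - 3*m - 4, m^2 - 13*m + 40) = 1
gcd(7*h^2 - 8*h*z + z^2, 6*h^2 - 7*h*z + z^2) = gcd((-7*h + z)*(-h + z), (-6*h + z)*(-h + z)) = -h + z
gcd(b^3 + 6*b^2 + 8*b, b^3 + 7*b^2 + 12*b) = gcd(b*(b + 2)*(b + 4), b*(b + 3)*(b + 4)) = b^2 + 4*b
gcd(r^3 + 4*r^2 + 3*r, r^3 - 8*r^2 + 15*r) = r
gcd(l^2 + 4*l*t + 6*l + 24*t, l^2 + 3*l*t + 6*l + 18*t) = l + 6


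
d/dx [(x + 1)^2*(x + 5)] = (x + 1)*(3*x + 11)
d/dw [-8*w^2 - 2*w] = -16*w - 2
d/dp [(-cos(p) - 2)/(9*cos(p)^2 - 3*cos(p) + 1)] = (-9*cos(p)^2 - 36*cos(p) + 7)*sin(p)/(9*sin(p)^2 + 3*cos(p) - 10)^2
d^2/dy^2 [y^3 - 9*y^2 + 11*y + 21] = 6*y - 18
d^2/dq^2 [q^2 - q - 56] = 2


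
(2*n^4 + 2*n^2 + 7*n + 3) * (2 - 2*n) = -4*n^5 + 4*n^4 - 4*n^3 - 10*n^2 + 8*n + 6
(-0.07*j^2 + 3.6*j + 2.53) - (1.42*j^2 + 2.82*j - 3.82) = -1.49*j^2 + 0.78*j + 6.35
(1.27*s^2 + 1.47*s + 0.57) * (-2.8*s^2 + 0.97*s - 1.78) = -3.556*s^4 - 2.8841*s^3 - 2.4307*s^2 - 2.0637*s - 1.0146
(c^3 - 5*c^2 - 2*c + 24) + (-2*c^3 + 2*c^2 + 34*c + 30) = -c^3 - 3*c^2 + 32*c + 54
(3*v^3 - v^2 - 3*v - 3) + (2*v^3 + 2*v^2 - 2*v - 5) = 5*v^3 + v^2 - 5*v - 8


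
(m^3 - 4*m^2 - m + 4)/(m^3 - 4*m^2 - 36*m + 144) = (m^2 - 1)/(m^2 - 36)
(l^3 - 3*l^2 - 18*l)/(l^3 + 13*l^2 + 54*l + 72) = l*(l - 6)/(l^2 + 10*l + 24)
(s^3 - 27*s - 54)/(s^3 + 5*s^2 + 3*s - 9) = (s - 6)/(s - 1)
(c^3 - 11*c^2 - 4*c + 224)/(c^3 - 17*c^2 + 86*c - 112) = (c + 4)/(c - 2)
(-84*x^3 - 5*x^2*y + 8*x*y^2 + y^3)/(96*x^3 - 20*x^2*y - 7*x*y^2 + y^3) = (-7*x - y)/(8*x - y)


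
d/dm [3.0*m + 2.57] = 3.00000000000000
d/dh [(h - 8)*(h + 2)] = 2*h - 6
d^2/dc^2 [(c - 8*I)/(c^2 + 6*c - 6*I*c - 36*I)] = 2*(4*(c - 8*I)*(c + 3 - 3*I)^2 + (-3*c - 6 + 14*I)*(c^2 + 6*c - 6*I*c - 36*I))/(c^2 + 6*c - 6*I*c - 36*I)^3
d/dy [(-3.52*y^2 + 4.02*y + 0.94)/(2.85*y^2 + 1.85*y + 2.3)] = (-17.969*y^2 - 21.55*y + 7.507)/(8.1225*y^4 + 10.545*y^3 + 16.5325*y^2 + 8.51*y + 5.29)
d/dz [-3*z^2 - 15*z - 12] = -6*z - 15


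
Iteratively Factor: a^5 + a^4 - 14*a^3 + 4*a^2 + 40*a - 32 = (a - 2)*(a^4 + 3*a^3 - 8*a^2 - 12*a + 16) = (a - 2)*(a + 2)*(a^3 + a^2 - 10*a + 8) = (a - 2)*(a - 1)*(a + 2)*(a^2 + 2*a - 8) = (a - 2)*(a - 1)*(a + 2)*(a + 4)*(a - 2)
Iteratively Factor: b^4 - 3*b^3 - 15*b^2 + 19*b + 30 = (b - 2)*(b^3 - b^2 - 17*b - 15) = (b - 5)*(b - 2)*(b^2 + 4*b + 3) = (b - 5)*(b - 2)*(b + 3)*(b + 1)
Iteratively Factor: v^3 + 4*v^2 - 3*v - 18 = (v + 3)*(v^2 + v - 6) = (v - 2)*(v + 3)*(v + 3)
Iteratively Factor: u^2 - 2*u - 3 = (u - 3)*(u + 1)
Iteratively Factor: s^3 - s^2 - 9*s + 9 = (s + 3)*(s^2 - 4*s + 3) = (s - 1)*(s + 3)*(s - 3)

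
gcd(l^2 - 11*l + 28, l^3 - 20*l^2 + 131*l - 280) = l - 7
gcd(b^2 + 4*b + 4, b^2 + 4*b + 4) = b^2 + 4*b + 4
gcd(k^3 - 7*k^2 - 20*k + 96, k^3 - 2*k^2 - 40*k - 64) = k^2 - 4*k - 32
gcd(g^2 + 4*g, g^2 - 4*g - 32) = g + 4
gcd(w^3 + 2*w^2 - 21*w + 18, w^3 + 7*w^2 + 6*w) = w + 6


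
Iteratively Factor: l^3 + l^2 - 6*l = (l)*(l^2 + l - 6) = l*(l - 2)*(l + 3)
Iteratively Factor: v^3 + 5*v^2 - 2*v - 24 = (v + 4)*(v^2 + v - 6) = (v - 2)*(v + 4)*(v + 3)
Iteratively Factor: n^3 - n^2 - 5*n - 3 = (n - 3)*(n^2 + 2*n + 1) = (n - 3)*(n + 1)*(n + 1)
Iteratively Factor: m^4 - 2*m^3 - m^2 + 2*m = (m - 2)*(m^3 - m) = (m - 2)*(m - 1)*(m^2 + m) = m*(m - 2)*(m - 1)*(m + 1)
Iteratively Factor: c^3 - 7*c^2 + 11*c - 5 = (c - 1)*(c^2 - 6*c + 5) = (c - 5)*(c - 1)*(c - 1)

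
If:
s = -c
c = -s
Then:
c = -s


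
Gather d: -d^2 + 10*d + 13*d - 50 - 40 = -d^2 + 23*d - 90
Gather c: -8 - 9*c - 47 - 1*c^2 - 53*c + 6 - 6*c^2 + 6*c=-7*c^2 - 56*c - 49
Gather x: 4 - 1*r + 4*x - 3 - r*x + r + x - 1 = x*(5 - r)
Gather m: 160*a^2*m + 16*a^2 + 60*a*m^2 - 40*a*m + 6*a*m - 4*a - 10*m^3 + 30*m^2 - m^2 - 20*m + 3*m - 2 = 16*a^2 - 4*a - 10*m^3 + m^2*(60*a + 29) + m*(160*a^2 - 34*a - 17) - 2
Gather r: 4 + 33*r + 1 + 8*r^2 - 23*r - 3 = 8*r^2 + 10*r + 2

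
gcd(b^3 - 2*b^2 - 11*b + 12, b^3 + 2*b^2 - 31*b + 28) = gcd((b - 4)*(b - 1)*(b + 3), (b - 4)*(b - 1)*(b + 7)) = b^2 - 5*b + 4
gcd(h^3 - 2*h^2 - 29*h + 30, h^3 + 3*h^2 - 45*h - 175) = h + 5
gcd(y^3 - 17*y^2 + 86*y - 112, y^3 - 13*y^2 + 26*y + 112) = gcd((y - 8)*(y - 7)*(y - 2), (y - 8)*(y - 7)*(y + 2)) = y^2 - 15*y + 56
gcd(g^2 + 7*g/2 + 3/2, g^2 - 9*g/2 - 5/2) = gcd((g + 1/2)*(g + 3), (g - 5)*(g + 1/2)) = g + 1/2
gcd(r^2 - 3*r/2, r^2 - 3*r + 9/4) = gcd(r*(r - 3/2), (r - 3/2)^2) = r - 3/2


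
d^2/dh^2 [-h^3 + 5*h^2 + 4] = 10 - 6*h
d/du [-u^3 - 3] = -3*u^2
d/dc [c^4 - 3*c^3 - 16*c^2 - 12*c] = 4*c^3 - 9*c^2 - 32*c - 12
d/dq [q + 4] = 1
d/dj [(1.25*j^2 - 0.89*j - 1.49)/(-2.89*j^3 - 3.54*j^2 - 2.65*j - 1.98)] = (3.6125*j^4 - 5.1442*j^3 - 19.3814*j^2 - 15.4992*j - 2.1863)/(8.3521*j^6 + 20.4612*j^5 + 27.8486*j^4 + 30.2064*j^3 + 21.0409*j^2 + 10.494*j + 3.9204)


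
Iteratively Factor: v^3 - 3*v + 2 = (v - 1)*(v^2 + v - 2) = (v - 1)*(v + 2)*(v - 1)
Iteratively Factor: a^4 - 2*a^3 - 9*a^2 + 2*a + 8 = (a - 1)*(a^3 - a^2 - 10*a - 8) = (a - 1)*(a + 1)*(a^2 - 2*a - 8) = (a - 1)*(a + 1)*(a + 2)*(a - 4)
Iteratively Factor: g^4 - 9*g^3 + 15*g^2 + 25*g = (g - 5)*(g^3 - 4*g^2 - 5*g) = (g - 5)^2*(g^2 + g) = g*(g - 5)^2*(g + 1)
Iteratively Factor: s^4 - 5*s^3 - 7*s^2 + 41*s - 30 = (s - 1)*(s^3 - 4*s^2 - 11*s + 30) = (s - 5)*(s - 1)*(s^2 + s - 6) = (s - 5)*(s - 2)*(s - 1)*(s + 3)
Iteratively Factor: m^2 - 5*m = (m - 5)*(m)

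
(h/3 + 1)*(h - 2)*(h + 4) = h^3/3 + 5*h^2/3 - 2*h/3 - 8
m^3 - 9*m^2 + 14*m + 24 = (m - 6)*(m - 4)*(m + 1)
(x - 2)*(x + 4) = x^2 + 2*x - 8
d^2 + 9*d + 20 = (d + 4)*(d + 5)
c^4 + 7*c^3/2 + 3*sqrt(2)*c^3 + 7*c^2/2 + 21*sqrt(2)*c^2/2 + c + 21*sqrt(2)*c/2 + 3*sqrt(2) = (c + 1/2)*(c + 1)*(c + 2)*(c + 3*sqrt(2))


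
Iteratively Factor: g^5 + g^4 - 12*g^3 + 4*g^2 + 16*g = (g + 4)*(g^4 - 3*g^3 + 4*g) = (g + 1)*(g + 4)*(g^3 - 4*g^2 + 4*g) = (g - 2)*(g + 1)*(g + 4)*(g^2 - 2*g) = g*(g - 2)*(g + 1)*(g + 4)*(g - 2)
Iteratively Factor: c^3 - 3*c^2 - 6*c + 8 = (c - 1)*(c^2 - 2*c - 8) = (c - 4)*(c - 1)*(c + 2)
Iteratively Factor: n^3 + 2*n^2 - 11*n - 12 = (n + 1)*(n^2 + n - 12) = (n + 1)*(n + 4)*(n - 3)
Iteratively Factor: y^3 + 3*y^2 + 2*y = (y + 1)*(y^2 + 2*y) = (y + 1)*(y + 2)*(y)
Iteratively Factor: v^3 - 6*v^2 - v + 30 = (v + 2)*(v^2 - 8*v + 15) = (v - 5)*(v + 2)*(v - 3)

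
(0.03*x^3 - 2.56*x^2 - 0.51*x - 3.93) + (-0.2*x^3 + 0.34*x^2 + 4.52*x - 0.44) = -0.17*x^3 - 2.22*x^2 + 4.01*x - 4.37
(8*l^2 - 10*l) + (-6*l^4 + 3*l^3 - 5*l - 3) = -6*l^4 + 3*l^3 + 8*l^2 - 15*l - 3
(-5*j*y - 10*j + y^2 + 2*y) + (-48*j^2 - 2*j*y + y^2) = -48*j^2 - 7*j*y - 10*j + 2*y^2 + 2*y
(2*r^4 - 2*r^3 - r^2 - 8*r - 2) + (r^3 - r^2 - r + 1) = 2*r^4 - r^3 - 2*r^2 - 9*r - 1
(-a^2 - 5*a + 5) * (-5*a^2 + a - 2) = 5*a^4 + 24*a^3 - 28*a^2 + 15*a - 10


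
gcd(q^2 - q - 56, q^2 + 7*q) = q + 7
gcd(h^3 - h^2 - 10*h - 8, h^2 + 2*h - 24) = h - 4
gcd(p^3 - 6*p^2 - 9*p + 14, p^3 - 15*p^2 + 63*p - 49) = p^2 - 8*p + 7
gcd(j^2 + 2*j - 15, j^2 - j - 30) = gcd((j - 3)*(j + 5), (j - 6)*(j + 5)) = j + 5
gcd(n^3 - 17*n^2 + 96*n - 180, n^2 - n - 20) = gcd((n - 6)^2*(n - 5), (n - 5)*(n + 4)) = n - 5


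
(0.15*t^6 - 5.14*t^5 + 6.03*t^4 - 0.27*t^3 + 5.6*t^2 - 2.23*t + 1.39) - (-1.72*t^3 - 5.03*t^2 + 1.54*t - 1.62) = 0.15*t^6 - 5.14*t^5 + 6.03*t^4 + 1.45*t^3 + 10.63*t^2 - 3.77*t + 3.01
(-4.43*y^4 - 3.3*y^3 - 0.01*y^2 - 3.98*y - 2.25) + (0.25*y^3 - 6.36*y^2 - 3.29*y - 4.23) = -4.43*y^4 - 3.05*y^3 - 6.37*y^2 - 7.27*y - 6.48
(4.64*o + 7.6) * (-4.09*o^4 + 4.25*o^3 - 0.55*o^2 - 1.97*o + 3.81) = -18.9776*o^5 - 11.364*o^4 + 29.748*o^3 - 13.3208*o^2 + 2.7064*o + 28.956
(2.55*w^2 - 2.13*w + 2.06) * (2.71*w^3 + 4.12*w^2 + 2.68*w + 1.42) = 6.9105*w^5 + 4.7337*w^4 + 3.641*w^3 + 6.3998*w^2 + 2.4962*w + 2.9252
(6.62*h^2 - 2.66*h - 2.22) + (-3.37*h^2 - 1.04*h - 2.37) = 3.25*h^2 - 3.7*h - 4.59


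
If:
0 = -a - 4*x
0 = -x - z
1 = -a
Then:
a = -1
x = 1/4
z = -1/4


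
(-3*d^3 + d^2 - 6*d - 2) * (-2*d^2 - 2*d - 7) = 6*d^5 + 4*d^4 + 31*d^3 + 9*d^2 + 46*d + 14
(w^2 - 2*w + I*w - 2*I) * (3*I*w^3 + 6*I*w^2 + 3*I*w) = 3*I*w^5 - 3*w^4 - 9*I*w^3 + 9*w^2 - 6*I*w^2 + 6*w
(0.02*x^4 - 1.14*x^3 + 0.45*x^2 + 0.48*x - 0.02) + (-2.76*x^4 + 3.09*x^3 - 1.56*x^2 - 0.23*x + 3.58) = -2.74*x^4 + 1.95*x^3 - 1.11*x^2 + 0.25*x + 3.56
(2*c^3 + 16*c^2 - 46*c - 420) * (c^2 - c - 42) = 2*c^5 + 14*c^4 - 146*c^3 - 1046*c^2 + 2352*c + 17640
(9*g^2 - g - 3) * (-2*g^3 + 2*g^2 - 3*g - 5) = -18*g^5 + 20*g^4 - 23*g^3 - 48*g^2 + 14*g + 15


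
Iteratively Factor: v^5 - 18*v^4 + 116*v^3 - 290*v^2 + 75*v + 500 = (v - 4)*(v^4 - 14*v^3 + 60*v^2 - 50*v - 125) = (v - 5)*(v - 4)*(v^3 - 9*v^2 + 15*v + 25) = (v - 5)*(v - 4)*(v + 1)*(v^2 - 10*v + 25) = (v - 5)^2*(v - 4)*(v + 1)*(v - 5)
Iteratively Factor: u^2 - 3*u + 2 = (u - 1)*(u - 2)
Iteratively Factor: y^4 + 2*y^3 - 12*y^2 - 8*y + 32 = (y + 2)*(y^3 - 12*y + 16) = (y - 2)*(y + 2)*(y^2 + 2*y - 8) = (y - 2)*(y + 2)*(y + 4)*(y - 2)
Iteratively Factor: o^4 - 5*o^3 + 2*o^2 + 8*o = (o - 2)*(o^3 - 3*o^2 - 4*o) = (o - 2)*(o + 1)*(o^2 - 4*o) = (o - 4)*(o - 2)*(o + 1)*(o)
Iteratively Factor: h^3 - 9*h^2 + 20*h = (h - 5)*(h^2 - 4*h) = h*(h - 5)*(h - 4)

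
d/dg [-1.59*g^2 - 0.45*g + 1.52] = -3.18*g - 0.45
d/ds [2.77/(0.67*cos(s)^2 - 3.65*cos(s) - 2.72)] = (3.7118*cos(s) - 10.1105)*sin(s)/(-0.67*cos(s)^2 + 3.65*cos(s) + 2.72)^2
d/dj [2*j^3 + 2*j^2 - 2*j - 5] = 6*j^2 + 4*j - 2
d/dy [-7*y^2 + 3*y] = 3 - 14*y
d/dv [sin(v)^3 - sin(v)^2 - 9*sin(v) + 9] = (3*sin(v)^2 - 2*sin(v) - 9)*cos(v)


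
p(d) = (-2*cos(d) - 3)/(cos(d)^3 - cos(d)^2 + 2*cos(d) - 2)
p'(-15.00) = 0.53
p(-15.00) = 0.33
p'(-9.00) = 0.26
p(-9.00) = 0.22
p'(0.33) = -185.60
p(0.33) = 31.32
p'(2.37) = -0.61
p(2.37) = 0.36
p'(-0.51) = 50.41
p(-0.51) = 13.50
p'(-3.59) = -0.28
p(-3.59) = 0.22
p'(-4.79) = -2.79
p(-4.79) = 1.70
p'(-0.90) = 9.55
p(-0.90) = 4.70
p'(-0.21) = 719.92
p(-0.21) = 76.30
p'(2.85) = -0.16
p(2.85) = 0.19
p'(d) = (-2*cos(d) - 3)*(3*sin(d)*cos(d)^2 - 2*sin(d)*cos(d) + 2*sin(d))/(cos(d)^3 - cos(d)^2 + 2*cos(d) - 2)^2 + 2*sin(d)/(cos(d)^3 - cos(d)^2 + 2*cos(d) - 2)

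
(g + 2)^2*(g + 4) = g^3 + 8*g^2 + 20*g + 16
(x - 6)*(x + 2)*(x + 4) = x^3 - 28*x - 48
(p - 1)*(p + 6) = p^2 + 5*p - 6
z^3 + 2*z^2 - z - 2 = (z - 1)*(z + 1)*(z + 2)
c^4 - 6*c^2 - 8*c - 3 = (c - 3)*(c + 1)^3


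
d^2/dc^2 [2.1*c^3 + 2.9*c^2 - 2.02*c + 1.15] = 12.6*c + 5.8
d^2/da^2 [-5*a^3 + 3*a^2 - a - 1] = 6 - 30*a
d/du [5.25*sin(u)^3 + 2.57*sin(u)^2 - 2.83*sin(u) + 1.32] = (15.75*sin(u)^2 + 5.14*sin(u) - 2.83)*cos(u)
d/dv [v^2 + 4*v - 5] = 2*v + 4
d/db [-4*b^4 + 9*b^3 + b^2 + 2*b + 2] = -16*b^3 + 27*b^2 + 2*b + 2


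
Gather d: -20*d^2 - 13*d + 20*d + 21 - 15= -20*d^2 + 7*d + 6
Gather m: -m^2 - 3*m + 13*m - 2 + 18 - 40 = -m^2 + 10*m - 24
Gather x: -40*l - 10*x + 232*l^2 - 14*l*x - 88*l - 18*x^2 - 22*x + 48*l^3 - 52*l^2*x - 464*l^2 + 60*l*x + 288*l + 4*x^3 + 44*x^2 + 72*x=48*l^3 - 232*l^2 + 160*l + 4*x^3 + 26*x^2 + x*(-52*l^2 + 46*l + 40)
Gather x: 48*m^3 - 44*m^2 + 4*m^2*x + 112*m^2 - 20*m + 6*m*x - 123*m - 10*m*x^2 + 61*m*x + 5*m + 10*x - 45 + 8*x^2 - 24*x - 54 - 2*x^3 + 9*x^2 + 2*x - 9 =48*m^3 + 68*m^2 - 138*m - 2*x^3 + x^2*(17 - 10*m) + x*(4*m^2 + 67*m - 12) - 108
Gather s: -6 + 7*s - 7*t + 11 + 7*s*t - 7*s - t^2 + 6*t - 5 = 7*s*t - t^2 - t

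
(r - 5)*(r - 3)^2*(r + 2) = r^4 - 9*r^3 + 17*r^2 + 33*r - 90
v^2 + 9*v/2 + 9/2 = (v + 3/2)*(v + 3)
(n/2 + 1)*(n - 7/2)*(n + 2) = n^3/2 + n^2/4 - 5*n - 7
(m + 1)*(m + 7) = m^2 + 8*m + 7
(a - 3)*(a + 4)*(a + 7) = a^3 + 8*a^2 - 5*a - 84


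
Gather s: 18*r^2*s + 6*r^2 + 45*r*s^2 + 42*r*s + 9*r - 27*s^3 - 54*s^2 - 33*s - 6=6*r^2 + 9*r - 27*s^3 + s^2*(45*r - 54) + s*(18*r^2 + 42*r - 33) - 6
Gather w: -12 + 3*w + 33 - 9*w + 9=30 - 6*w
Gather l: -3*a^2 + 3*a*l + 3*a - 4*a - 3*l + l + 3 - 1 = -3*a^2 - a + l*(3*a - 2) + 2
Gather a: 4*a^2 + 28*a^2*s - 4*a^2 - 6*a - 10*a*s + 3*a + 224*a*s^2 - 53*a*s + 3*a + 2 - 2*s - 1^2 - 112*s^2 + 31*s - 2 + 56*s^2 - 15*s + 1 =28*a^2*s + a*(224*s^2 - 63*s) - 56*s^2 + 14*s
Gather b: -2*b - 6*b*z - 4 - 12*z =b*(-6*z - 2) - 12*z - 4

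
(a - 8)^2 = a^2 - 16*a + 64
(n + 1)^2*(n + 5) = n^3 + 7*n^2 + 11*n + 5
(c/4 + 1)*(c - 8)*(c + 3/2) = c^3/4 - 5*c^2/8 - 19*c/2 - 12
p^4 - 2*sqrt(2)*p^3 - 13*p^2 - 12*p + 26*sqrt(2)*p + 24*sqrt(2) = (p - 4)*(p + 1)*(p + 3)*(p - 2*sqrt(2))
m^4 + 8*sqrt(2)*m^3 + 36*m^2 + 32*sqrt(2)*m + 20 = (m + sqrt(2))^3*(m + 5*sqrt(2))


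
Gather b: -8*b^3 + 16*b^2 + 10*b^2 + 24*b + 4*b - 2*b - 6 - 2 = -8*b^3 + 26*b^2 + 26*b - 8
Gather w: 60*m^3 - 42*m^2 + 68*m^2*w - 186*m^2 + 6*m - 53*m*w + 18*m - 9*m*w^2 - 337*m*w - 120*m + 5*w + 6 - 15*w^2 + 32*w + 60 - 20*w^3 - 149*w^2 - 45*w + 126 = 60*m^3 - 228*m^2 - 96*m - 20*w^3 + w^2*(-9*m - 164) + w*(68*m^2 - 390*m - 8) + 192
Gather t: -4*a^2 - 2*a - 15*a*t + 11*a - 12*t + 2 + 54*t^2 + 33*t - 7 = -4*a^2 + 9*a + 54*t^2 + t*(21 - 15*a) - 5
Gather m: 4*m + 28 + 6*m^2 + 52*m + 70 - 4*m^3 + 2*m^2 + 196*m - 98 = -4*m^3 + 8*m^2 + 252*m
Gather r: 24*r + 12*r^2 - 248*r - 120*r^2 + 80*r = -108*r^2 - 144*r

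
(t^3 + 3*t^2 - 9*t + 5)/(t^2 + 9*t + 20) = (t^2 - 2*t + 1)/(t + 4)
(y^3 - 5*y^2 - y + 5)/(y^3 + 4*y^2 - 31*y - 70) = (y^2 - 1)/(y^2 + 9*y + 14)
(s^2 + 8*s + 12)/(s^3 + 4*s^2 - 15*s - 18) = (s + 2)/(s^2 - 2*s - 3)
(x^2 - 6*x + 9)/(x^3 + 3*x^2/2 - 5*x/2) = 2*(x^2 - 6*x + 9)/(x*(2*x^2 + 3*x - 5))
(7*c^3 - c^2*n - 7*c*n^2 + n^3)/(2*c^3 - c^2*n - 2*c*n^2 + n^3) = (7*c - n)/(2*c - n)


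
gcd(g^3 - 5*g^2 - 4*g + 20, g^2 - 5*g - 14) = g + 2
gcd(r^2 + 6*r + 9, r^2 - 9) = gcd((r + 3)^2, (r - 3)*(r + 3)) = r + 3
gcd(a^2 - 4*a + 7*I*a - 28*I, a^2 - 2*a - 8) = a - 4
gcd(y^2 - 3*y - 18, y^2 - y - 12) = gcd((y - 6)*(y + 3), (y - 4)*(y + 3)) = y + 3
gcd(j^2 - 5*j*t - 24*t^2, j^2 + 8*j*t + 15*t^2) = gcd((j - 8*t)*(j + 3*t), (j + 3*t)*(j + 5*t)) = j + 3*t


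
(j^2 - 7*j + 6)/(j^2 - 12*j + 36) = (j - 1)/(j - 6)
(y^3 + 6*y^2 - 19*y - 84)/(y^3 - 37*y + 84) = (y + 3)/(y - 3)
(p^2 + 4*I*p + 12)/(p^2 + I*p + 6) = (p + 6*I)/(p + 3*I)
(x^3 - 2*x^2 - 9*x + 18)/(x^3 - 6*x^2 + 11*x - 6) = (x + 3)/(x - 1)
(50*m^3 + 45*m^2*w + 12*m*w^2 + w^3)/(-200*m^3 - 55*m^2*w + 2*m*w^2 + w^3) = (2*m + w)/(-8*m + w)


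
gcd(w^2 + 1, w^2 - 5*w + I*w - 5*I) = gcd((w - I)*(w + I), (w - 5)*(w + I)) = w + I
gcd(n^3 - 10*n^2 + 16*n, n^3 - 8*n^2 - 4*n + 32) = n^2 - 10*n + 16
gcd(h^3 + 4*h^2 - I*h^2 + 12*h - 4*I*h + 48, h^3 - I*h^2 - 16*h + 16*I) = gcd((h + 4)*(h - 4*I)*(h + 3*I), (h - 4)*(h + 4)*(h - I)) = h + 4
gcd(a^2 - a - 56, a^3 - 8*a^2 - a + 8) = a - 8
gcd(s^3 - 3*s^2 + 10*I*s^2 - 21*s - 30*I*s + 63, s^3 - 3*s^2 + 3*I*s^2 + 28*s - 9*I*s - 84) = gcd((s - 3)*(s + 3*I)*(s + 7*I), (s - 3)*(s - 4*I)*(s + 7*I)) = s^2 + s*(-3 + 7*I) - 21*I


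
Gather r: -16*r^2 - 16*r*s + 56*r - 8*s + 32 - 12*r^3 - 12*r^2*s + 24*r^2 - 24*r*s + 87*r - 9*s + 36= -12*r^3 + r^2*(8 - 12*s) + r*(143 - 40*s) - 17*s + 68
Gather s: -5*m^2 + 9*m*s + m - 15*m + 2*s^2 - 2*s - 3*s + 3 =-5*m^2 - 14*m + 2*s^2 + s*(9*m - 5) + 3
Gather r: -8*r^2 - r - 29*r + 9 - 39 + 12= -8*r^2 - 30*r - 18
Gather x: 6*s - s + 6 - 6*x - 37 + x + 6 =5*s - 5*x - 25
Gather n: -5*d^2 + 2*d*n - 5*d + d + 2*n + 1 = -5*d^2 - 4*d + n*(2*d + 2) + 1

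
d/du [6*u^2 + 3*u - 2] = 12*u + 3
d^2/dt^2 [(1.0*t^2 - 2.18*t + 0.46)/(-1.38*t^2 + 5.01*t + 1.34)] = (-5.524416*t^3 - 16.351344*t^2 + 43.269624*t - 57.65498)/(2.628072*t^6 - 28.623132*t^5 + 96.258726*t^4 - 70.164549*t^3 - 93.468618*t^2 - 26.987868*t - 2.406104)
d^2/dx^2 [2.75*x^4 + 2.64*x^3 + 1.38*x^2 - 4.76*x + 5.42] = 33.0*x^2 + 15.84*x + 2.76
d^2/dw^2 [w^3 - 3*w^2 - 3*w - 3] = 6*w - 6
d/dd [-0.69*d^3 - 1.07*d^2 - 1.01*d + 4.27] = -2.07*d^2 - 2.14*d - 1.01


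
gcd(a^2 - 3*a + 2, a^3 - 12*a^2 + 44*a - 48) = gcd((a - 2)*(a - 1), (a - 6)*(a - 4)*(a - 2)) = a - 2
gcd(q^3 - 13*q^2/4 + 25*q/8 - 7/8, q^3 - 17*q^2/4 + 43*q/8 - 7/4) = q^2 - 9*q/4 + 7/8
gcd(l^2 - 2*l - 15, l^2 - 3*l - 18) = l + 3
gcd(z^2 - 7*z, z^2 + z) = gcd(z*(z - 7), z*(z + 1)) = z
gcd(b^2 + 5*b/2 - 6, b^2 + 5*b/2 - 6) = b^2 + 5*b/2 - 6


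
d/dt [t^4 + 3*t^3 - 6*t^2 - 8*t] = 4*t^3 + 9*t^2 - 12*t - 8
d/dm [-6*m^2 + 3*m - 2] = 3 - 12*m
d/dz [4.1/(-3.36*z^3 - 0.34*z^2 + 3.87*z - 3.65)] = (41.328*z^2 + 2.788*z - 15.867)/(3.36*z^3 + 0.34*z^2 - 3.87*z + 3.65)^2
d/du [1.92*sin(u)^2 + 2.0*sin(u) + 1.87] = (3.84*sin(u) + 2.0)*cos(u)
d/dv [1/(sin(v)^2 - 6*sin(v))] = 2*(3 - sin(v))*cos(v)/((sin(v) - 6)^2*sin(v)^2)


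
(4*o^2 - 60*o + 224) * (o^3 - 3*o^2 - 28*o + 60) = 4*o^5 - 72*o^4 + 292*o^3 + 1248*o^2 - 9872*o + 13440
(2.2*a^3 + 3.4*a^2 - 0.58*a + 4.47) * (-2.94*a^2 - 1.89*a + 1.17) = -6.468*a^5 - 14.154*a^4 - 2.1468*a^3 - 8.0676*a^2 - 9.1269*a + 5.2299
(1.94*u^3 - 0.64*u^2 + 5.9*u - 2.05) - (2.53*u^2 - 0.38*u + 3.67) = 1.94*u^3 - 3.17*u^2 + 6.28*u - 5.72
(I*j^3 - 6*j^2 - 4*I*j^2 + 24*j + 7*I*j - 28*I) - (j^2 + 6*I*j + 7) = I*j^3 - 7*j^2 - 4*I*j^2 + 24*j + I*j - 7 - 28*I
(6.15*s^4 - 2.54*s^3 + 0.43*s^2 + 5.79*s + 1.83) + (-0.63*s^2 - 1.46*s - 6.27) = 6.15*s^4 - 2.54*s^3 - 0.2*s^2 + 4.33*s - 4.44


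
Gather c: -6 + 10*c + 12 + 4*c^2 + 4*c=4*c^2 + 14*c + 6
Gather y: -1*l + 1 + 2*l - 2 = l - 1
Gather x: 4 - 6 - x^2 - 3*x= -x^2 - 3*x - 2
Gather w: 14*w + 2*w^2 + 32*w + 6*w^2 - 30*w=8*w^2 + 16*w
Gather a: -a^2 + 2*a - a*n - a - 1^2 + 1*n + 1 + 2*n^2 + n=-a^2 + a*(1 - n) + 2*n^2 + 2*n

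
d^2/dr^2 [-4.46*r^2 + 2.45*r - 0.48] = -8.92000000000000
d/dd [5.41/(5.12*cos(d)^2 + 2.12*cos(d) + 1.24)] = (55.3984*cos(d) + 11.4692)*sin(d)/(5.12*cos(d)^2 + 2.12*cos(d) + 1.24)^2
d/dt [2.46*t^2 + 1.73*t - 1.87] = 4.92*t + 1.73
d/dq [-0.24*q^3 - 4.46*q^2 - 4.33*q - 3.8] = -0.72*q^2 - 8.92*q - 4.33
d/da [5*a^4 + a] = 20*a^3 + 1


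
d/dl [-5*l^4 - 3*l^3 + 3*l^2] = l*(-20*l^2 - 9*l + 6)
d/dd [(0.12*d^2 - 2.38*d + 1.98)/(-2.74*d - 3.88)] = (-0.3288*d^2 - 0.9312*d + 14.6596)/(7.5076*d^2 + 21.2624*d + 15.0544)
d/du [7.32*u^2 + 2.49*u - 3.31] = 14.64*u + 2.49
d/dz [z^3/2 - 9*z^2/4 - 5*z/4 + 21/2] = 3*z^2/2 - 9*z/2 - 5/4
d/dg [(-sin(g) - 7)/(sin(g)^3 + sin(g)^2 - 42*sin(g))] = 2*(sin(g) - 3)*cos(g)/((sin(g) - 6)^2*sin(g)^2)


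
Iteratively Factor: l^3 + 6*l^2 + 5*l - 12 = (l - 1)*(l^2 + 7*l + 12) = (l - 1)*(l + 4)*(l + 3)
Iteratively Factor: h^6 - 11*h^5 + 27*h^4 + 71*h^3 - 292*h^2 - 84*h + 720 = (h - 3)*(h^5 - 8*h^4 + 3*h^3 + 80*h^2 - 52*h - 240) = (h - 3)^2*(h^4 - 5*h^3 - 12*h^2 + 44*h + 80) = (h - 4)*(h - 3)^2*(h^3 - h^2 - 16*h - 20) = (h - 4)*(h - 3)^2*(h + 2)*(h^2 - 3*h - 10) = (h - 5)*(h - 4)*(h - 3)^2*(h + 2)*(h + 2)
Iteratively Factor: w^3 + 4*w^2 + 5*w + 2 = (w + 1)*(w^2 + 3*w + 2) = (w + 1)^2*(w + 2)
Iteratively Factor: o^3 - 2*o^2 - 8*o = (o - 4)*(o^2 + 2*o) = (o - 4)*(o + 2)*(o)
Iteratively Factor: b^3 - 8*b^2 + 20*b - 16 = (b - 4)*(b^2 - 4*b + 4) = (b - 4)*(b - 2)*(b - 2)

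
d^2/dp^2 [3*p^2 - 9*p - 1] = 6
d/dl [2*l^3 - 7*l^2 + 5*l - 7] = 6*l^2 - 14*l + 5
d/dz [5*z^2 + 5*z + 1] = 10*z + 5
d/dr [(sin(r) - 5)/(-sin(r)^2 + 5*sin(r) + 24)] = (sin(r)^2 - 10*sin(r) + 49)*cos(r)/((sin(r) - 8)^2*(sin(r) + 3)^2)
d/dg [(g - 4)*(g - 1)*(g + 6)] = 3*g^2 + 2*g - 26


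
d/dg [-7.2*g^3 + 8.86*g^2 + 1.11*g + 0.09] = -21.6*g^2 + 17.72*g + 1.11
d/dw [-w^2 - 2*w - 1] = -2*w - 2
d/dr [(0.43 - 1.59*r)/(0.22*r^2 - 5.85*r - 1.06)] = (0.3498*r^2 - 0.1892*r + 4.2009)/(0.0484*r^4 - 2.574*r^3 + 33.7561*r^2 + 12.402*r + 1.1236)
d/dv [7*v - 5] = 7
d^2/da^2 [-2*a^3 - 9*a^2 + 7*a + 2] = -12*a - 18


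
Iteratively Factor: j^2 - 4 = (j - 2)*(j + 2)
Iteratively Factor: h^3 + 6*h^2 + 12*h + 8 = (h + 2)*(h^2 + 4*h + 4) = (h + 2)^2*(h + 2)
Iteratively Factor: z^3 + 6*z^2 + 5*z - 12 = (z + 4)*(z^2 + 2*z - 3) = (z + 3)*(z + 4)*(z - 1)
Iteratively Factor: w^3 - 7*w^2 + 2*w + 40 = (w + 2)*(w^2 - 9*w + 20) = (w - 4)*(w + 2)*(w - 5)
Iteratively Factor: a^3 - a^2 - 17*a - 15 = (a - 5)*(a^2 + 4*a + 3) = (a - 5)*(a + 1)*(a + 3)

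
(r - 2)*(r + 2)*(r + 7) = r^3 + 7*r^2 - 4*r - 28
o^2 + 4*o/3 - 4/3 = (o - 2/3)*(o + 2)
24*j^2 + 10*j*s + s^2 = (4*j + s)*(6*j + s)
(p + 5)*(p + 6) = p^2 + 11*p + 30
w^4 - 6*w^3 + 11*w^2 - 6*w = w*(w - 3)*(w - 2)*(w - 1)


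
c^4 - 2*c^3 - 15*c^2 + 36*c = c*(c - 3)^2*(c + 4)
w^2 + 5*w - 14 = (w - 2)*(w + 7)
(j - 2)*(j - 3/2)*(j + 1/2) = j^3 - 3*j^2 + 5*j/4 + 3/2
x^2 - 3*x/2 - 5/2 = (x - 5/2)*(x + 1)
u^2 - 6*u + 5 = (u - 5)*(u - 1)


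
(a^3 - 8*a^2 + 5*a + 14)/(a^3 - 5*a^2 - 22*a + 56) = (a + 1)/(a + 4)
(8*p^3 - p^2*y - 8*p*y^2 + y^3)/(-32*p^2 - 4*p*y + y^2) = (-p^2 + y^2)/(4*p + y)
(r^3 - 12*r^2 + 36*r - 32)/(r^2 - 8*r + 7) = (r^3 - 12*r^2 + 36*r - 32)/(r^2 - 8*r + 7)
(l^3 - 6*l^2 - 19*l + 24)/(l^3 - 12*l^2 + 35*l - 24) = (l + 3)/(l - 3)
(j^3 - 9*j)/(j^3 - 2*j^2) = (j^2 - 9)/(j*(j - 2))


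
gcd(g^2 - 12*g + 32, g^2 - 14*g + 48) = g - 8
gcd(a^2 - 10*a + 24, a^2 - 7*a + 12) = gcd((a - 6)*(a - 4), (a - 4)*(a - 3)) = a - 4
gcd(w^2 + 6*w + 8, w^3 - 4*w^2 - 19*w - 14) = w + 2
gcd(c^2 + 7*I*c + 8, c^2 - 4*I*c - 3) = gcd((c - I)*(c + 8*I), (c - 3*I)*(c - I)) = c - I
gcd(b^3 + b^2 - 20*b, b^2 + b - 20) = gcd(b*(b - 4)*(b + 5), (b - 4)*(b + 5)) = b^2 + b - 20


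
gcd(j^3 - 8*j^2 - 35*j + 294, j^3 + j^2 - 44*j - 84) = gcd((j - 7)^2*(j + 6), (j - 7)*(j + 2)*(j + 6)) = j^2 - j - 42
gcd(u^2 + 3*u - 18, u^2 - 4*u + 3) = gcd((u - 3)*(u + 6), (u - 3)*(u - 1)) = u - 3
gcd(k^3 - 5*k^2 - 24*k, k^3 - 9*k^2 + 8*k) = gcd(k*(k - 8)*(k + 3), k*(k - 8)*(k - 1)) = k^2 - 8*k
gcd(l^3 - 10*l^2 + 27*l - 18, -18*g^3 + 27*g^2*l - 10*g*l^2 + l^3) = 1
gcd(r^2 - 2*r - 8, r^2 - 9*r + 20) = r - 4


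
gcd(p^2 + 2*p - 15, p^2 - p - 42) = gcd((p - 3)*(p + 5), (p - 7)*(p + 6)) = 1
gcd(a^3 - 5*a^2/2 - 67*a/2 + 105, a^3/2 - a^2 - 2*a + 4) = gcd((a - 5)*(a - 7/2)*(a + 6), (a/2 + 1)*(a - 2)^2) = 1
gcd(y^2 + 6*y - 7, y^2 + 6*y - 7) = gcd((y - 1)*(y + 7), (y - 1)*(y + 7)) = y^2 + 6*y - 7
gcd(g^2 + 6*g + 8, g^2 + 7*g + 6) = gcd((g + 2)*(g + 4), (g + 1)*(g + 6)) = 1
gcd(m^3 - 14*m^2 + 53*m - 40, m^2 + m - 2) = m - 1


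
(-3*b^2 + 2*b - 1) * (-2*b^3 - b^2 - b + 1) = 6*b^5 - b^4 + 3*b^3 - 4*b^2 + 3*b - 1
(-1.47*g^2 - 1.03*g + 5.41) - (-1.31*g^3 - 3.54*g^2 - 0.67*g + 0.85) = 1.31*g^3 + 2.07*g^2 - 0.36*g + 4.56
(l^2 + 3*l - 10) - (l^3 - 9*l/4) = -l^3 + l^2 + 21*l/4 - 10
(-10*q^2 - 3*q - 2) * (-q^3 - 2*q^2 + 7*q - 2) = 10*q^5 + 23*q^4 - 62*q^3 + 3*q^2 - 8*q + 4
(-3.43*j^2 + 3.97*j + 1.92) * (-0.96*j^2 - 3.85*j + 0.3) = 3.2928*j^4 + 9.3943*j^3 - 18.1567*j^2 - 6.201*j + 0.576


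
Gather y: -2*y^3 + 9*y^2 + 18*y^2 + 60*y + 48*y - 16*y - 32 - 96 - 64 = -2*y^3 + 27*y^2 + 92*y - 192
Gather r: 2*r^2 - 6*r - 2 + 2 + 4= 2*r^2 - 6*r + 4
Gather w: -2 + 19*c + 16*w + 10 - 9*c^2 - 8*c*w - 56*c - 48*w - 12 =-9*c^2 - 37*c + w*(-8*c - 32) - 4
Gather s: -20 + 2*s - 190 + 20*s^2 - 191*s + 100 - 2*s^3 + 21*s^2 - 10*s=-2*s^3 + 41*s^2 - 199*s - 110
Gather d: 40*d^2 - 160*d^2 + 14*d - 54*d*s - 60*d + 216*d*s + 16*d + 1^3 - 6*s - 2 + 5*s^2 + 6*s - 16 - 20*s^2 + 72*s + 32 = -120*d^2 + d*(162*s - 30) - 15*s^2 + 72*s + 15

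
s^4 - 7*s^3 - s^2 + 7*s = s*(s - 7)*(s - 1)*(s + 1)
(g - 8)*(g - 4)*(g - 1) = g^3 - 13*g^2 + 44*g - 32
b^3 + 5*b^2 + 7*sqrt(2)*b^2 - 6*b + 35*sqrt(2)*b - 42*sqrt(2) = (b - 1)*(b + 6)*(b + 7*sqrt(2))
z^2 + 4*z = z*(z + 4)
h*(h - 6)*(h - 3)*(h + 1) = h^4 - 8*h^3 + 9*h^2 + 18*h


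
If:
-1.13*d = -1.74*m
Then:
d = 1.53982300884956*m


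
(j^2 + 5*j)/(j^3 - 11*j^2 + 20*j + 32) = j*(j + 5)/(j^3 - 11*j^2 + 20*j + 32)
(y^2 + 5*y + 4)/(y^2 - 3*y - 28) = (y + 1)/(y - 7)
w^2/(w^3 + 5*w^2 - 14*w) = w/(w^2 + 5*w - 14)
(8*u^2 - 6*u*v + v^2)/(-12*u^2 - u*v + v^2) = (-2*u + v)/(3*u + v)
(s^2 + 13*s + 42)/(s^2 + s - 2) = (s^2 + 13*s + 42)/(s^2 + s - 2)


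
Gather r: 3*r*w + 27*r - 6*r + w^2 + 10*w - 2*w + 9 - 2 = r*(3*w + 21) + w^2 + 8*w + 7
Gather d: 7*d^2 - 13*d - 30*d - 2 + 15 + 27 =7*d^2 - 43*d + 40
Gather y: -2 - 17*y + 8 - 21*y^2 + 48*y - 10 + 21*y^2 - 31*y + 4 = 0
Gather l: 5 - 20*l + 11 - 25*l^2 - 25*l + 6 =-25*l^2 - 45*l + 22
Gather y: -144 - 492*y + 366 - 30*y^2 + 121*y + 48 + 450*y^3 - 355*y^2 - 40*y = 450*y^3 - 385*y^2 - 411*y + 270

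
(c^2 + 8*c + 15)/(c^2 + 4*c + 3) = (c + 5)/(c + 1)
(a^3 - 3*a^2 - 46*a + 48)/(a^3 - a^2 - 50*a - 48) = (a - 1)/(a + 1)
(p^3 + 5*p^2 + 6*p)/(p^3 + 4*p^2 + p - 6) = p/(p - 1)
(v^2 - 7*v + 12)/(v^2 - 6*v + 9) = (v - 4)/(v - 3)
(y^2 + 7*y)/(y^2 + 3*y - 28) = y/(y - 4)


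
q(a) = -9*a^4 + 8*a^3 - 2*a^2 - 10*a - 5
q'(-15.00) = 126950.00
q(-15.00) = -482930.00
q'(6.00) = -6946.00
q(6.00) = -10073.00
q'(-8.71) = 25633.53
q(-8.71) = -57154.09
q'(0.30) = -10.01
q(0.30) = -8.04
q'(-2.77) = 950.37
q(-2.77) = -692.54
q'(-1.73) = 255.15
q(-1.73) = -115.72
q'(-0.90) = 39.28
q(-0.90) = -9.36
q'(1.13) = -35.82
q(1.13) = -21.98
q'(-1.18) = 87.29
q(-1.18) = -26.58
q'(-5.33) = 6144.23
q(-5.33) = -8483.46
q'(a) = -36*a^3 + 24*a^2 - 4*a - 10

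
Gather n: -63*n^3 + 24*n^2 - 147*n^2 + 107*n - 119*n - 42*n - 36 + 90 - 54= -63*n^3 - 123*n^2 - 54*n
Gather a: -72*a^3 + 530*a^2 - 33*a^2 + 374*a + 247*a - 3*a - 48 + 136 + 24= -72*a^3 + 497*a^2 + 618*a + 112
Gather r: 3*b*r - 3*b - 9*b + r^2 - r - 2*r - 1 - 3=-12*b + r^2 + r*(3*b - 3) - 4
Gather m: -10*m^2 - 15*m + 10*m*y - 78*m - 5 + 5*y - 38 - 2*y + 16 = -10*m^2 + m*(10*y - 93) + 3*y - 27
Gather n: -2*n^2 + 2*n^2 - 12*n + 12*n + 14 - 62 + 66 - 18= 0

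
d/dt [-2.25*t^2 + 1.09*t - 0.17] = 1.09 - 4.5*t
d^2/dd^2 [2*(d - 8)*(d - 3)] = 4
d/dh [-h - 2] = -1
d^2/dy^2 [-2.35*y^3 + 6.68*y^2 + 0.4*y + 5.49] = 13.36 - 14.1*y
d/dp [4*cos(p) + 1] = -4*sin(p)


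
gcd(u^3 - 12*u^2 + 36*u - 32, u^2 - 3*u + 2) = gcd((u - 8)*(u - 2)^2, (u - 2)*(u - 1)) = u - 2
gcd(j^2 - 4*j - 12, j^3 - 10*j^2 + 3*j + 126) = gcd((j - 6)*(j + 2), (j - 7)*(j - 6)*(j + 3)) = j - 6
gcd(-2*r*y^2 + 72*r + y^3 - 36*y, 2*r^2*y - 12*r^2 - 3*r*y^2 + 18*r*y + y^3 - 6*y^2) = -2*r*y + 12*r + y^2 - 6*y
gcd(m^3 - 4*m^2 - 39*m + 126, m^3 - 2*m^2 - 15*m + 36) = m - 3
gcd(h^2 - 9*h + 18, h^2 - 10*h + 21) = h - 3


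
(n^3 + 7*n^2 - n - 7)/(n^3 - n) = (n + 7)/n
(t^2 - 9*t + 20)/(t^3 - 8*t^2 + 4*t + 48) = (t - 5)/(t^2 - 4*t - 12)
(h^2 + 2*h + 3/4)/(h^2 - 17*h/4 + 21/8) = 2*(4*h^2 + 8*h + 3)/(8*h^2 - 34*h + 21)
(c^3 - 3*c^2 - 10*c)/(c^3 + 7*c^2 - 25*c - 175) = c*(c + 2)/(c^2 + 12*c + 35)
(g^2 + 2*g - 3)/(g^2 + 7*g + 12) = (g - 1)/(g + 4)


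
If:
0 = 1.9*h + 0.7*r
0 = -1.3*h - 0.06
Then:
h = -0.05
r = 0.13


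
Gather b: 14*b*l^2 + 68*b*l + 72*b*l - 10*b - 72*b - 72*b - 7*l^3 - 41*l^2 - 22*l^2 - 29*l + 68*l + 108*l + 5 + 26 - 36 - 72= b*(14*l^2 + 140*l - 154) - 7*l^3 - 63*l^2 + 147*l - 77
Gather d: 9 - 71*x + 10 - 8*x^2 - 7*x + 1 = -8*x^2 - 78*x + 20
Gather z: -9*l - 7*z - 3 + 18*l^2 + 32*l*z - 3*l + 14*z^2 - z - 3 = 18*l^2 - 12*l + 14*z^2 + z*(32*l - 8) - 6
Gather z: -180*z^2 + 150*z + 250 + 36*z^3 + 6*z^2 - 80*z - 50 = 36*z^3 - 174*z^2 + 70*z + 200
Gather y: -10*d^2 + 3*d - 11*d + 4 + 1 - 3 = -10*d^2 - 8*d + 2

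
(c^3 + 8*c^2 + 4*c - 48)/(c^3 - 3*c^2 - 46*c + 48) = (c^2 + 2*c - 8)/(c^2 - 9*c + 8)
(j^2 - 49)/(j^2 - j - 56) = (j - 7)/(j - 8)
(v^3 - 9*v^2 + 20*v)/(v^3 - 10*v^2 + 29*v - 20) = v/(v - 1)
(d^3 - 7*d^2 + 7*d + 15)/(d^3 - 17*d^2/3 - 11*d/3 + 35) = 3*(d + 1)/(3*d + 7)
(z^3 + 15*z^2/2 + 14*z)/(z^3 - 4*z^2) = (z^2 + 15*z/2 + 14)/(z*(z - 4))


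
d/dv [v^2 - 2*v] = 2*v - 2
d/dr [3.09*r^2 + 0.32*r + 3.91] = 6.18*r + 0.32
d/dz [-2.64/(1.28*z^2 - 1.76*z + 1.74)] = (6.7584*z - 4.6464)/(1.28*z^2 - 1.76*z + 1.74)^2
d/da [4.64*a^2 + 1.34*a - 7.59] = 9.28*a + 1.34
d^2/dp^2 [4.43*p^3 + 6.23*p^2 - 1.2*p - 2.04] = 26.58*p + 12.46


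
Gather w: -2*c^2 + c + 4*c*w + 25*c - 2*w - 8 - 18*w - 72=-2*c^2 + 26*c + w*(4*c - 20) - 80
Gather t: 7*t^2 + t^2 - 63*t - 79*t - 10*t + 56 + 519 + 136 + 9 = 8*t^2 - 152*t + 720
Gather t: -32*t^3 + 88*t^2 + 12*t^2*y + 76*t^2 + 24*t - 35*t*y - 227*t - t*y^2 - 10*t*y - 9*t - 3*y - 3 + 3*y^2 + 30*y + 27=-32*t^3 + t^2*(12*y + 164) + t*(-y^2 - 45*y - 212) + 3*y^2 + 27*y + 24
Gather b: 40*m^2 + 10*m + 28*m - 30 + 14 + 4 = 40*m^2 + 38*m - 12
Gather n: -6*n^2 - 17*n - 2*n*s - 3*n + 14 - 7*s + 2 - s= -6*n^2 + n*(-2*s - 20) - 8*s + 16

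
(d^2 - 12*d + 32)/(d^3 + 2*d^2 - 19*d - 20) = (d - 8)/(d^2 + 6*d + 5)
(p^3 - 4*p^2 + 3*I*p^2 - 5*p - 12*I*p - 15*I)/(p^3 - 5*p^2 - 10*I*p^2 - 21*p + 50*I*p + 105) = (p^2 + p*(1 + 3*I) + 3*I)/(p^2 - 10*I*p - 21)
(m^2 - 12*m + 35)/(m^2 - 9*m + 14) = (m - 5)/(m - 2)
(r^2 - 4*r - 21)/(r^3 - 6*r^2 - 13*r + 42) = 1/(r - 2)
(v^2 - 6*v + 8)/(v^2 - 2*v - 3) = (-v^2 + 6*v - 8)/(-v^2 + 2*v + 3)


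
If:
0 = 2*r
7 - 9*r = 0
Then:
No Solution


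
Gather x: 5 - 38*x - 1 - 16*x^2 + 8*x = -16*x^2 - 30*x + 4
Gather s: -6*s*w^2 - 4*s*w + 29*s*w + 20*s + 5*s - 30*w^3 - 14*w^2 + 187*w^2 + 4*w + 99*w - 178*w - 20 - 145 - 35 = s*(-6*w^2 + 25*w + 25) - 30*w^3 + 173*w^2 - 75*w - 200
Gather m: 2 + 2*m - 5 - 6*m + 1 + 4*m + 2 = 0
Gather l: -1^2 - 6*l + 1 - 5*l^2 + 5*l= -5*l^2 - l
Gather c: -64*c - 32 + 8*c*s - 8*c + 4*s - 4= c*(8*s - 72) + 4*s - 36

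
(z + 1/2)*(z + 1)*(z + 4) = z^3 + 11*z^2/2 + 13*z/2 + 2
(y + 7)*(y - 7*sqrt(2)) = y^2 - 7*sqrt(2)*y + 7*y - 49*sqrt(2)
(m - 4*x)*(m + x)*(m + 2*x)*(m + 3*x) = m^4 + 2*m^3*x - 13*m^2*x^2 - 38*m*x^3 - 24*x^4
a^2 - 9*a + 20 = (a - 5)*(a - 4)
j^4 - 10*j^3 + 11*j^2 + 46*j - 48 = (j - 8)*(j - 3)*(j - 1)*(j + 2)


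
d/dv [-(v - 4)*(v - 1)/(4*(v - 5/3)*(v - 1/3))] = 9*(-27*v^2 + 62*v - 47)/(4*(81*v^4 - 324*v^3 + 414*v^2 - 180*v + 25))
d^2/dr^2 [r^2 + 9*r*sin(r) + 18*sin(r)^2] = -9*r*sin(r) - 72*sin(r)^2 + 18*cos(r) + 38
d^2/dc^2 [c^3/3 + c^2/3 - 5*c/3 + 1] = 2*c + 2/3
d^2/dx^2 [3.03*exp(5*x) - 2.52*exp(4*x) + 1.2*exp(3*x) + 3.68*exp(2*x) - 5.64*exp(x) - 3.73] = (75.75*exp(4*x) - 40.32*exp(3*x) + 10.8*exp(2*x) + 14.72*exp(x) - 5.64)*exp(x)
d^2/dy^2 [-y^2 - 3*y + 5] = -2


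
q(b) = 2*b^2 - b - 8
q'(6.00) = 23.00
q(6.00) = 58.00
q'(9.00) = 35.00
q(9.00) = 145.00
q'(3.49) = 12.96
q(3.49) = 12.87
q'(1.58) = 5.32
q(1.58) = -4.59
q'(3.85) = 14.40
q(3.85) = 17.80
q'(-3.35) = -14.40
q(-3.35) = 17.80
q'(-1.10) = -5.40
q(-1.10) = -4.48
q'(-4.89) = -20.56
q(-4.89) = 44.71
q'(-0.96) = -4.84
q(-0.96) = -5.20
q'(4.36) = 16.44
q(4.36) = 25.66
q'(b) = 4*b - 1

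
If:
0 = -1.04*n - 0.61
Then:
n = -0.59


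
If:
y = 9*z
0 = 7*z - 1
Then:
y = 9/7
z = 1/7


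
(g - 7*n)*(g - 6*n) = g^2 - 13*g*n + 42*n^2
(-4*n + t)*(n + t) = -4*n^2 - 3*n*t + t^2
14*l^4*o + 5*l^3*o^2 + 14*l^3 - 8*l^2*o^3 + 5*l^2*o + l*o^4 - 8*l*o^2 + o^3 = (-7*l + o)*(-2*l + o)*(l + o)*(l*o + 1)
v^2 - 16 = (v - 4)*(v + 4)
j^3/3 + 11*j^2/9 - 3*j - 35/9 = (j/3 + 1/3)*(j - 7/3)*(j + 5)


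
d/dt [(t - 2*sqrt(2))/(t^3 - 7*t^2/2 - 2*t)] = 2*(-t*(-2*t^2 + 7*t + 4) + 2*(t - 2*sqrt(2))*(-3*t^2 + 7*t + 2))/(t^2*(-2*t^2 + 7*t + 4)^2)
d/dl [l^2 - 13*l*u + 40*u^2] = 2*l - 13*u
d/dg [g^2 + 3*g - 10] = 2*g + 3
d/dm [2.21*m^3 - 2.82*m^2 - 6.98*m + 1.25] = 6.63*m^2 - 5.64*m - 6.98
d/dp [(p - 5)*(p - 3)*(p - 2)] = 3*p^2 - 20*p + 31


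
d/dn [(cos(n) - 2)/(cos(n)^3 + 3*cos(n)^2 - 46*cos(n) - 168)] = (-21*cos(n) - 3*cos(2*n) + cos(3*n) + 517)*sin(n)/(2*(cos(n)^3 + 3*cos(n)^2 - 46*cos(n) - 168)^2)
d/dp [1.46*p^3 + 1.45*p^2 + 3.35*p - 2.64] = 4.38*p^2 + 2.9*p + 3.35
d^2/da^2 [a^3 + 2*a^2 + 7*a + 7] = 6*a + 4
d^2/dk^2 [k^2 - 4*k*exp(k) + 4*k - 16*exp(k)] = -4*k*exp(k) - 24*exp(k) + 2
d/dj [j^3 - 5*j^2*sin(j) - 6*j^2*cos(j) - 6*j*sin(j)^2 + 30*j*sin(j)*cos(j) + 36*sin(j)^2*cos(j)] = 6*j^2*sin(j) - 5*j^2*cos(j) + 3*j^2 - 10*j*sin(j) - 6*j*sin(2*j) - 12*j*cos(j) + 30*j*cos(2*j) - 9*sin(j) + 15*sin(2*j) + 27*sin(3*j) + 3*cos(2*j) - 3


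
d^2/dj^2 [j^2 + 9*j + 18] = 2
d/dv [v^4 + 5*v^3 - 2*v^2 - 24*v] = 4*v^3 + 15*v^2 - 4*v - 24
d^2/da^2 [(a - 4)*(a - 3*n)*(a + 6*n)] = 6*a + 6*n - 8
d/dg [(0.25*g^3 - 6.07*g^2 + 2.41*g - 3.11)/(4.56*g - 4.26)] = (2.28*g^3 - 30.8742*g^2 + 51.7164*g + 3.915)/(20.7936*g^2 - 38.8512*g + 18.1476)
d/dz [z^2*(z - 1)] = z*(3*z - 2)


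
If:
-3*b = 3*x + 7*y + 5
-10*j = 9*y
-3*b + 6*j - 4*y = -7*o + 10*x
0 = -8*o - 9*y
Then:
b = -727*y/840 - 50/21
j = -9*y/10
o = -9*y/8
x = 5/7 - 411*y/280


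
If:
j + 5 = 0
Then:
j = -5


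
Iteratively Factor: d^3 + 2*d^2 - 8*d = (d + 4)*(d^2 - 2*d) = (d - 2)*(d + 4)*(d)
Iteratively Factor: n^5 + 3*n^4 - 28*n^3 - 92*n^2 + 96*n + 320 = (n + 4)*(n^4 - n^3 - 24*n^2 + 4*n + 80) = (n + 2)*(n + 4)*(n^3 - 3*n^2 - 18*n + 40) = (n + 2)*(n + 4)^2*(n^2 - 7*n + 10) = (n - 2)*(n + 2)*(n + 4)^2*(n - 5)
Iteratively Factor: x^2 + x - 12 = (x + 4)*(x - 3)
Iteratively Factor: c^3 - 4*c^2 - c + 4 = (c - 1)*(c^2 - 3*c - 4) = (c - 1)*(c + 1)*(c - 4)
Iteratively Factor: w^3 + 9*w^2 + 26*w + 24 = (w + 3)*(w^2 + 6*w + 8) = (w + 3)*(w + 4)*(w + 2)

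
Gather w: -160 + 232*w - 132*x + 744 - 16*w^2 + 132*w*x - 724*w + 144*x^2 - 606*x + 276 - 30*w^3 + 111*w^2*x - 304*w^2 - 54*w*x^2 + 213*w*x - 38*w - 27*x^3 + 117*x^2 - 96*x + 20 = -30*w^3 + w^2*(111*x - 320) + w*(-54*x^2 + 345*x - 530) - 27*x^3 + 261*x^2 - 834*x + 880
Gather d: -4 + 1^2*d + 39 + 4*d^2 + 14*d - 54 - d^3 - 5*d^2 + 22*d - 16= -d^3 - d^2 + 37*d - 35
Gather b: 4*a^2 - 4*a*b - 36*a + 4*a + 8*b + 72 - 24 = 4*a^2 - 32*a + b*(8 - 4*a) + 48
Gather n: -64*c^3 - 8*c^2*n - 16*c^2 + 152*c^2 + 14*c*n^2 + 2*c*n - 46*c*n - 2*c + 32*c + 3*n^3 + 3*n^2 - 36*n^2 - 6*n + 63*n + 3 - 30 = -64*c^3 + 136*c^2 + 30*c + 3*n^3 + n^2*(14*c - 33) + n*(-8*c^2 - 44*c + 57) - 27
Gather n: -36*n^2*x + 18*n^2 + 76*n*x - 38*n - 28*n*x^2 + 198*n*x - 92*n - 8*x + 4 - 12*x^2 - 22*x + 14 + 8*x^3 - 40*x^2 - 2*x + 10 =n^2*(18 - 36*x) + n*(-28*x^2 + 274*x - 130) + 8*x^3 - 52*x^2 - 32*x + 28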